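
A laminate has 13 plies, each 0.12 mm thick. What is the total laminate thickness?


h = n * t_ply = 13 * 0.12 = 1.56 mm

1.56 mm


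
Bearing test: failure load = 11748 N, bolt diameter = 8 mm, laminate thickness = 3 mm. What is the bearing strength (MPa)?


sigma_br = F/(d*h) = 11748/(8*3) = 489.5 MPa

489.5 MPa


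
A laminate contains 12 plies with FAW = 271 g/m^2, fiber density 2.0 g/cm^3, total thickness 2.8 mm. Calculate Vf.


Vf = n * FAW / (rho_f * h * 1000) = 12 * 271 / (2.0 * 2.8 * 1000) = 0.5807

0.5807


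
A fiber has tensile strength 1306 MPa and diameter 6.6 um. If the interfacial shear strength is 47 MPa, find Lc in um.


Lc = sigma_f * d / (2 * tau_i) = 1306 * 6.6 / (2 * 47) = 91.7 um

91.7 um


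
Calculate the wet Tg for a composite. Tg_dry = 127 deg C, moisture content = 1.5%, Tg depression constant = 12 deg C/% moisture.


Tg_wet = Tg_dry - k*moisture = 127 - 12*1.5 = 109.0 deg C

109.0 deg C


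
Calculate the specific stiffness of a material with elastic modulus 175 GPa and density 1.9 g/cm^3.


Specific stiffness = E/rho = 175/1.9 = 92.1 GPa/(g/cm^3)

92.1 GPa/(g/cm^3)


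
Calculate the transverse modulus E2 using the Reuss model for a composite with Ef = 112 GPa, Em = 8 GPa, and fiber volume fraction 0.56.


1/E2 = Vf/Ef + (1-Vf)/Em = 0.56/112 + 0.44/8
E2 = 16.67 GPa

16.67 GPa


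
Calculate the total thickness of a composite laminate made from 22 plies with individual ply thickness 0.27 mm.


h = n * t_ply = 22 * 0.27 = 5.94 mm

5.94 mm


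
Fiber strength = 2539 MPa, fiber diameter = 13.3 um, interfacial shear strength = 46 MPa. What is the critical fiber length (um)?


Lc = sigma_f * d / (2 * tau_i) = 2539 * 13.3 / (2 * 46) = 367.1 um

367.1 um


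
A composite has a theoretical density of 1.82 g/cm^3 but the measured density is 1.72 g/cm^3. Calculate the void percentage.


Void% = (rho_theo - rho_actual)/rho_theo * 100 = (1.82 - 1.72)/1.82 * 100 = 5.49%

5.49%


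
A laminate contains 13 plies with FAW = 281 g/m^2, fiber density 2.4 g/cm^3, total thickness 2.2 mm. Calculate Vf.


Vf = n * FAW / (rho_f * h * 1000) = 13 * 281 / (2.4 * 2.2 * 1000) = 0.6919

0.6919


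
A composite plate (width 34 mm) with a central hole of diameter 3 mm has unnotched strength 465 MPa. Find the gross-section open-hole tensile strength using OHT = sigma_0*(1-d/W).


OHT = sigma_0*(1-d/W) = 465*(1-3/34) = 424.0 MPa

424.0 MPa


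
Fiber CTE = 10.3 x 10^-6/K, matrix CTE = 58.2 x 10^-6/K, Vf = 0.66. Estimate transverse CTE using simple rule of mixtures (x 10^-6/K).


alpha_2 = alpha_f*Vf + alpha_m*(1-Vf) = 10.3*0.66 + 58.2*0.34 = 26.6 x 10^-6/K

26.6 x 10^-6/K


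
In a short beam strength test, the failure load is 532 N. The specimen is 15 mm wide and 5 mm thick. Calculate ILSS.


ILSS = 3F/(4bh) = 3*532/(4*15*5) = 5.32 MPa

5.32 MPa


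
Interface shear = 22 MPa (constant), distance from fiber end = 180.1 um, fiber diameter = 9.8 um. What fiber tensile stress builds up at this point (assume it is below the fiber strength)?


Force balance: sigma_f * (pi*d^2/4) = tau * (pi*d) * x  ->  sigma_f = 4 * tau * x / d
sigma_f = 4 * 22 * 180.1 / 9.8 = 1617.2 MPa

1617.2 MPa


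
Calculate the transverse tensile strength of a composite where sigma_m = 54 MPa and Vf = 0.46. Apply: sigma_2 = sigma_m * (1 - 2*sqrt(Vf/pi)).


factor = 1 - 2*sqrt(0.46/pi) = 0.2347
sigma_2 = 54 * 0.2347 = 12.67 MPa

12.67 MPa


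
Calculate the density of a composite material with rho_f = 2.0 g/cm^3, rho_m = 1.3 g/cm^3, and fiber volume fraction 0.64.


rho_c = rho_f*Vf + rho_m*(1-Vf) = 2.0*0.64 + 1.3*0.36 = 1.748 g/cm^3

1.748 g/cm^3


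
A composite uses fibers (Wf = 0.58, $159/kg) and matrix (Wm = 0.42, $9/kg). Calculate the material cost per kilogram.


Cost = cost_f*Wf + cost_m*Wm = 159*0.58 + 9*0.42 = $96.0/kg

$96.0/kg


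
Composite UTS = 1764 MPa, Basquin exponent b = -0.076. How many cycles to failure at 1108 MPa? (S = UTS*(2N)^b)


N = 0.5 * (S/UTS)^(1/b) = 0.5 * (1108/1764)^(1/-0.076) = 227.1553 cycles

227.1553 cycles


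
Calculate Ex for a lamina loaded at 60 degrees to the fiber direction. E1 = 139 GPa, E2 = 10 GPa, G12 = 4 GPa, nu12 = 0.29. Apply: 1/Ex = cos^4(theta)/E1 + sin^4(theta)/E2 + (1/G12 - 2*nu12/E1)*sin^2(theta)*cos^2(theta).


cos^4(60) = 0.0625, sin^4(60) = 0.5625, sin^2(60)*cos^2(60) = 0.1875
1/G12 - 2*nu12/E1 = 1/4 - 2*0.29/139 = 0.245827 GPa^-1
1/Ex = 0.0625/139 + 0.5625/10 + 0.245827*0.1875 = 0.1027923 GPa^-1
Ex = 9.73 GPa

9.73 GPa


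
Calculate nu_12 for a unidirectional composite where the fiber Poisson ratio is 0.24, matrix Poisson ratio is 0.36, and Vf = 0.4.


nu_12 = nu_f*Vf + nu_m*(1-Vf) = 0.24*0.4 + 0.36*0.6 = 0.312

0.312


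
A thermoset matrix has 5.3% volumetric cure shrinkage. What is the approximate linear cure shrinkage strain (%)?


Linear shrinkage ≈ vol_shrink/3 = 5.3/3 = 1.767%

1.767%


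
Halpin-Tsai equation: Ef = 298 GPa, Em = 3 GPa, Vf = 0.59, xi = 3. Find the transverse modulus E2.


eta = (Ef/Em - 1)/(Ef/Em + xi) = (99.3333 - 1)/(99.3333 + 3) = 0.9609
E2 = Em*(1+xi*eta*Vf)/(1-eta*Vf) = 18.71 GPa

18.71 GPa


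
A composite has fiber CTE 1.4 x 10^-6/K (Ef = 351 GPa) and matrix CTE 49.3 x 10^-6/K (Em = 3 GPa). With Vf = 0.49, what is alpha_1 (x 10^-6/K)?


E1 = Ef*Vf + Em*(1-Vf) = 173.52
alpha_1 = (alpha_f*Ef*Vf + alpha_m*Em*(1-Vf))/E1 = 1.82 x 10^-6/K

1.82 x 10^-6/K


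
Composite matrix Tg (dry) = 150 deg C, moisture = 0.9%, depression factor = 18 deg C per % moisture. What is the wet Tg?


Tg_wet = Tg_dry - k*moisture = 150 - 18*0.9 = 133.8 deg C

133.8 deg C


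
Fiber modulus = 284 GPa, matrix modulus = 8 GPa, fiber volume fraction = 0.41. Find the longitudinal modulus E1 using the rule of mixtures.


E1 = Ef*Vf + Em*(1-Vf) = 284*0.41 + 8*0.59 = 121.16 GPa

121.16 GPa


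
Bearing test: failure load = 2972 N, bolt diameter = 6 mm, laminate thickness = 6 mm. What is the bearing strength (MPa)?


sigma_br = F/(d*h) = 2972/(6*6) = 82.6 MPa

82.6 MPa


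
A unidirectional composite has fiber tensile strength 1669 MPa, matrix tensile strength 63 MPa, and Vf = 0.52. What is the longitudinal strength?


sigma_1 = sigma_f*Vf + sigma_m*(1-Vf) = 1669*0.52 + 63*0.48 = 898.1 MPa

898.1 MPa


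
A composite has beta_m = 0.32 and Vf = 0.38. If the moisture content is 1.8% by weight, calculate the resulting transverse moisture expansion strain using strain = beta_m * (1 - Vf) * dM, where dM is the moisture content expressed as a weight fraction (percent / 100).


dM = 1.8/100 = 0.018
strain = beta_m * (1-Vf) * dM = 0.32 * 0.62 * 0.018 = 0.0035712

0.0035712


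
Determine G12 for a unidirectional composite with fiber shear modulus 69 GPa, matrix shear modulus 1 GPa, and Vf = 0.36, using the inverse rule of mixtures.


1/G12 = Vf/Gf + (1-Vf)/Gm = 0.36/69 + 0.64/1
G12 = 1.55 GPa

1.55 GPa


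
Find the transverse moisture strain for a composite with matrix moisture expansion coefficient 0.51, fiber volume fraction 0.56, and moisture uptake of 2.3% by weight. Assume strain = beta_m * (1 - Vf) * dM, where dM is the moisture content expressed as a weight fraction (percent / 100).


dM = 2.3/100 = 0.023
strain = beta_m * (1-Vf) * dM = 0.51 * 0.44 * 0.023 = 0.0051612

0.0051612


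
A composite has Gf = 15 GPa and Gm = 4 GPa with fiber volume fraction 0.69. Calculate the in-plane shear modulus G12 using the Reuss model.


1/G12 = Vf/Gf + (1-Vf)/Gm = 0.69/15 + 0.31/4
G12 = 8.1 GPa

8.1 GPa


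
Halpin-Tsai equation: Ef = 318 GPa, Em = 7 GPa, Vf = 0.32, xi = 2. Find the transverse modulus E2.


eta = (Ef/Em - 1)/(Ef/Em + xi) = (45.4286 - 1)/(45.4286 + 2) = 0.9367
E2 = Em*(1+xi*eta*Vf)/(1-eta*Vf) = 15.99 GPa

15.99 GPa


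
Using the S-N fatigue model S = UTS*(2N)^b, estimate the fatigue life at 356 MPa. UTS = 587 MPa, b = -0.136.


N = 0.5 * (S/UTS)^(1/b) = 0.5 * (356/587)^(1/-0.136) = 19.7670 cycles

19.7670 cycles


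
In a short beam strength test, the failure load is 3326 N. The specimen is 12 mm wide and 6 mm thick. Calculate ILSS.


ILSS = 3F/(4bh) = 3*3326/(4*12*6) = 34.65 MPa

34.65 MPa


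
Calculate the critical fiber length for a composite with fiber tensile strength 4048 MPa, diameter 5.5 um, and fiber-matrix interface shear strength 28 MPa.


Lc = sigma_f * d / (2 * tau_i) = 4048 * 5.5 / (2 * 28) = 397.6 um

397.6 um


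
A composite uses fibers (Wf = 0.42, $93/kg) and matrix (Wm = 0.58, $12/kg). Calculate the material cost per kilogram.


Cost = cost_f*Wf + cost_m*Wm = 93*0.42 + 12*0.58 = $46.02/kg

$46.02/kg


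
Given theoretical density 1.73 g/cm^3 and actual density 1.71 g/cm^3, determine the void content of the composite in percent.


Void% = (rho_theo - rho_actual)/rho_theo * 100 = (1.73 - 1.71)/1.73 * 100 = 1.16%

1.16%


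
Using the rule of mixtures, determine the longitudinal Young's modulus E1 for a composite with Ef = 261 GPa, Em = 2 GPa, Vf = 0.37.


E1 = Ef*Vf + Em*(1-Vf) = 261*0.37 + 2*0.63 = 97.83 GPa

97.83 GPa


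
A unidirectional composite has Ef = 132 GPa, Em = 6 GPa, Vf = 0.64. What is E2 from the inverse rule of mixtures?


1/E2 = Vf/Ef + (1-Vf)/Em = 0.64/132 + 0.36/6
E2 = 15.42 GPa

15.42 GPa


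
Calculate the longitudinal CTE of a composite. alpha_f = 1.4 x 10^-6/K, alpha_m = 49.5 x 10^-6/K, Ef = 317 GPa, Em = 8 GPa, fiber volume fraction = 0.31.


E1 = Ef*Vf + Em*(1-Vf) = 103.79
alpha_1 = (alpha_f*Ef*Vf + alpha_m*Em*(1-Vf))/E1 = 3.96 x 10^-6/K

3.96 x 10^-6/K


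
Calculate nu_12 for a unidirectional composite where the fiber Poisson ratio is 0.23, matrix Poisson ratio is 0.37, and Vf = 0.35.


nu_12 = nu_f*Vf + nu_m*(1-Vf) = 0.23*0.35 + 0.37*0.65 = 0.321

0.321


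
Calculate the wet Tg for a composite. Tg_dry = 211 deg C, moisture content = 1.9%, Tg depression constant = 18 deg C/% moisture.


Tg_wet = Tg_dry - k*moisture = 211 - 18*1.9 = 176.8 deg C

176.8 deg C


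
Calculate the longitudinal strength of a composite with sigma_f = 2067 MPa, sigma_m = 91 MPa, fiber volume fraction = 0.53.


sigma_1 = sigma_f*Vf + sigma_m*(1-Vf) = 2067*0.53 + 91*0.47 = 1138.3 MPa

1138.3 MPa


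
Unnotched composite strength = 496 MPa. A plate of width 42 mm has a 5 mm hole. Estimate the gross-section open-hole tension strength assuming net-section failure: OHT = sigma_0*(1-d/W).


OHT = sigma_0*(1-d/W) = 496*(1-5/42) = 437.0 MPa

437.0 MPa


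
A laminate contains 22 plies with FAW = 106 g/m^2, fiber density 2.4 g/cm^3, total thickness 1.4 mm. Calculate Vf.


Vf = n * FAW / (rho_f * h * 1000) = 22 * 106 / (2.4 * 1.4 * 1000) = 0.694

0.694


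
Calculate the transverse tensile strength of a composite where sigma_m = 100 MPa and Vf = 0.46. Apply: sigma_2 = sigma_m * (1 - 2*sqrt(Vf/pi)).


factor = 1 - 2*sqrt(0.46/pi) = 0.2347
sigma_2 = 100 * 0.2347 = 23.47 MPa

23.47 MPa


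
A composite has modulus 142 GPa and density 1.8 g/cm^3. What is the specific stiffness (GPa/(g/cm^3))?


Specific stiffness = E/rho = 142/1.8 = 78.9 GPa/(g/cm^3)

78.9 GPa/(g/cm^3)


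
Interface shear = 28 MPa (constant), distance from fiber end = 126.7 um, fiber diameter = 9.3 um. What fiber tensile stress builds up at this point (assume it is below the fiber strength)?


Force balance: sigma_f * (pi*d^2/4) = tau * (pi*d) * x  ->  sigma_f = 4 * tau * x / d
sigma_f = 4 * 28 * 126.7 / 9.3 = 1525.8 MPa

1525.8 MPa


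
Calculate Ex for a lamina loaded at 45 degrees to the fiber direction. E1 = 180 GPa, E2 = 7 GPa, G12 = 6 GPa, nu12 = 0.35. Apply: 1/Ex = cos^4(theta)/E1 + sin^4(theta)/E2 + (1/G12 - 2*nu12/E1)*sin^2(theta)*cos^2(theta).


cos^4(45) = 0.25, sin^4(45) = 0.25, sin^2(45)*cos^2(45) = 0.25
1/G12 - 2*nu12/E1 = 1/6 - 2*0.35/180 = 0.162778 GPa^-1
1/Ex = 0.25/180 + 0.25/7 + 0.162778*0.25 = 0.0777976 GPa^-1
Ex = 12.85 GPa

12.85 GPa


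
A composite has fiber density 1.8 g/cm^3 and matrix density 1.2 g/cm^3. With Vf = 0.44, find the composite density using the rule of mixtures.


rho_c = rho_f*Vf + rho_m*(1-Vf) = 1.8*0.44 + 1.2*0.56 = 1.464 g/cm^3

1.464 g/cm^3


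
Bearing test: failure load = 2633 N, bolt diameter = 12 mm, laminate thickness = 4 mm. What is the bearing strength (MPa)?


sigma_br = F/(d*h) = 2633/(12*4) = 54.9 MPa

54.9 MPa


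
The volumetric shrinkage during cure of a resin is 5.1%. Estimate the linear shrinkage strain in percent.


Linear shrinkage ≈ vol_shrink/3 = 5.1/3 = 1.7%

1.7%


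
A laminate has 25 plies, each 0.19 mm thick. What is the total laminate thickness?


h = n * t_ply = 25 * 0.19 = 4.75 mm

4.75 mm


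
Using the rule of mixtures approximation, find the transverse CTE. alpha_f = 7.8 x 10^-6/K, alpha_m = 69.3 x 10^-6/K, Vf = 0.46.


alpha_2 = alpha_f*Vf + alpha_m*(1-Vf) = 7.8*0.46 + 69.3*0.54 = 41.0 x 10^-6/K

41.0 x 10^-6/K


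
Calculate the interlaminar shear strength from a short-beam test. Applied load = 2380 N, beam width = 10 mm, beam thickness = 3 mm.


ILSS = 3F/(4bh) = 3*2380/(4*10*3) = 59.5 MPa

59.5 MPa


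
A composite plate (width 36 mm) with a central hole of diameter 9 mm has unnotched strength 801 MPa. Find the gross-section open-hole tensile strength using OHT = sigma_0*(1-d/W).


OHT = sigma_0*(1-d/W) = 801*(1-9/36) = 600.8 MPa

600.8 MPa


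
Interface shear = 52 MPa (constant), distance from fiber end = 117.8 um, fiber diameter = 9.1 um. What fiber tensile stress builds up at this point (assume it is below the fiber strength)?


Force balance: sigma_f * (pi*d^2/4) = tau * (pi*d) * x  ->  sigma_f = 4 * tau * x / d
sigma_f = 4 * 52 * 117.8 / 9.1 = 2692.6 MPa

2692.6 MPa


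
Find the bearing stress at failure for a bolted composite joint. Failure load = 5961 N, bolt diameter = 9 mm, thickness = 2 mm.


sigma_br = F/(d*h) = 5961/(9*2) = 331.2 MPa

331.2 MPa


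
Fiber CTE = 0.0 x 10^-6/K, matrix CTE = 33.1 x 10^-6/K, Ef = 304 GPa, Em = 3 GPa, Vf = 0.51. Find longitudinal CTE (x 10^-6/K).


E1 = Ef*Vf + Em*(1-Vf) = 156.51
alpha_1 = (alpha_f*Ef*Vf + alpha_m*Em*(1-Vf))/E1 = 0.31 x 10^-6/K

0.31 x 10^-6/K


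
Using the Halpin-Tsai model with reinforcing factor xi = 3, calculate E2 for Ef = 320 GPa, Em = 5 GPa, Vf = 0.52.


eta = (Ef/Em - 1)/(Ef/Em + xi) = (64.0 - 1)/(64.0 + 3) = 0.9403
E2 = Em*(1+xi*eta*Vf)/(1-eta*Vf) = 24.14 GPa

24.14 GPa


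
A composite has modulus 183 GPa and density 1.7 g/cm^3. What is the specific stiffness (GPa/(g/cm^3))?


Specific stiffness = E/rho = 183/1.7 = 107.6 GPa/(g/cm^3)

107.6 GPa/(g/cm^3)


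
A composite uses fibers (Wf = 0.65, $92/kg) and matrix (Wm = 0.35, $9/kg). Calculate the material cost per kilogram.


Cost = cost_f*Wf + cost_m*Wm = 92*0.65 + 9*0.35 = $62.95/kg

$62.95/kg


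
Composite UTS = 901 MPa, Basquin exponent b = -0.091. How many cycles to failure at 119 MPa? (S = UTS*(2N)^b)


N = 0.5 * (S/UTS)^(1/b) = 0.5 * (119/901)^(1/-0.091) = 2.2923e+09 cycles

2.2923e+09 cycles


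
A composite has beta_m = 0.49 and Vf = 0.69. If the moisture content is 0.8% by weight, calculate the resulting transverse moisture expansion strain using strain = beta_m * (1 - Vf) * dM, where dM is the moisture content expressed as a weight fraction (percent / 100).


dM = 0.8/100 = 0.008
strain = beta_m * (1-Vf) * dM = 0.49 * 0.31 * 0.008 = 0.0012152

0.0012152


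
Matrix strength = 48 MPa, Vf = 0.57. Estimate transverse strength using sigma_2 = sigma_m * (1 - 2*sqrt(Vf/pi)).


factor = 1 - 2*sqrt(0.57/pi) = 0.1481
sigma_2 = 48 * 0.1481 = 7.11 MPa

7.11 MPa


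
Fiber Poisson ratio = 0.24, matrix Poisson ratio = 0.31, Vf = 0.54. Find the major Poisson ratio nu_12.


nu_12 = nu_f*Vf + nu_m*(1-Vf) = 0.24*0.54 + 0.31*0.46 = 0.2722

0.2722


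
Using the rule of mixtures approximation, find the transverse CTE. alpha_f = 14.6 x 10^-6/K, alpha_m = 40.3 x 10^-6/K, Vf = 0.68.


alpha_2 = alpha_f*Vf + alpha_m*(1-Vf) = 14.6*0.68 + 40.3*0.32 = 22.8 x 10^-6/K

22.8 x 10^-6/K


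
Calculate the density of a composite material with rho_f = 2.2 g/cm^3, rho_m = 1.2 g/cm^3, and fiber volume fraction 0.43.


rho_c = rho_f*Vf + rho_m*(1-Vf) = 2.2*0.43 + 1.2*0.57 = 1.63 g/cm^3

1.63 g/cm^3


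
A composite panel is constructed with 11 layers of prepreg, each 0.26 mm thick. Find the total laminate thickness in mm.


h = n * t_ply = 11 * 0.26 = 2.86 mm

2.86 mm


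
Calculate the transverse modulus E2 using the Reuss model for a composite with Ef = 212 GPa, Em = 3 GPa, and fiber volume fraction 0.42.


1/E2 = Vf/Ef + (1-Vf)/Em = 0.42/212 + 0.58/3
E2 = 5.12 GPa

5.12 GPa


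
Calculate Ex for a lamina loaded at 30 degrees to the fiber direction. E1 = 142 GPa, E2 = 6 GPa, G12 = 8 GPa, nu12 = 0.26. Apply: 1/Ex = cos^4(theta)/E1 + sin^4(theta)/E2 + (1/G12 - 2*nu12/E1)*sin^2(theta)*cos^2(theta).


cos^4(30) = 0.5625, sin^4(30) = 0.0625, sin^2(30)*cos^2(30) = 0.1875
1/G12 - 2*nu12/E1 = 1/8 - 2*0.26/142 = 0.121338 GPa^-1
1/Ex = 0.5625/142 + 0.0625/6 + 0.121338*0.1875 = 0.0371288 GPa^-1
Ex = 26.93 GPa

26.93 GPa


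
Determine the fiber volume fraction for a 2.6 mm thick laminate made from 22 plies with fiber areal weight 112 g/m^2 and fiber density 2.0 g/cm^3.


Vf = n * FAW / (rho_f * h * 1000) = 22 * 112 / (2.0 * 2.6 * 1000) = 0.4738

0.4738


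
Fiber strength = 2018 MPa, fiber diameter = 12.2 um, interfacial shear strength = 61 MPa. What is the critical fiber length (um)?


Lc = sigma_f * d / (2 * tau_i) = 2018 * 12.2 / (2 * 61) = 201.8 um

201.8 um


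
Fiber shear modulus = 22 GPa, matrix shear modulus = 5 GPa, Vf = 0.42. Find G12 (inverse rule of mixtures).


1/G12 = Vf/Gf + (1-Vf)/Gm = 0.42/22 + 0.58/5
G12 = 7.4 GPa

7.4 GPa


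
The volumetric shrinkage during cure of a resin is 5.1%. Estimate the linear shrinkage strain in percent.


Linear shrinkage ≈ vol_shrink/3 = 5.1/3 = 1.7%

1.7%


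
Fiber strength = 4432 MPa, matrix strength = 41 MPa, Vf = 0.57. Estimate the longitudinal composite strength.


sigma_1 = sigma_f*Vf + sigma_m*(1-Vf) = 4432*0.57 + 41*0.43 = 2543.9 MPa

2543.9 MPa


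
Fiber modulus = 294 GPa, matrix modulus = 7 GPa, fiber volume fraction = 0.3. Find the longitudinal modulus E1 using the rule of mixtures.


E1 = Ef*Vf + Em*(1-Vf) = 294*0.3 + 7*0.7 = 93.1 GPa

93.1 GPa


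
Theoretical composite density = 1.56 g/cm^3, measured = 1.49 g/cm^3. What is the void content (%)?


Void% = (rho_theo - rho_actual)/rho_theo * 100 = (1.56 - 1.49)/1.56 * 100 = 4.49%

4.49%


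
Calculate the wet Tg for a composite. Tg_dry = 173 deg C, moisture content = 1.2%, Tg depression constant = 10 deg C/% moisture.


Tg_wet = Tg_dry - k*moisture = 173 - 10*1.2 = 161.0 deg C

161.0 deg C


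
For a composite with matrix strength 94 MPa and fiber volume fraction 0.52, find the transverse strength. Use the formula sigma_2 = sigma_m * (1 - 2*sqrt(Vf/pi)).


factor = 1 - 2*sqrt(0.52/pi) = 0.1863
sigma_2 = 94 * 0.1863 = 17.51 MPa

17.51 MPa


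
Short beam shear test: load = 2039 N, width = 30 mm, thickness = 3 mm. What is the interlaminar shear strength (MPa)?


ILSS = 3F/(4bh) = 3*2039/(4*30*3) = 16.99 MPa

16.99 MPa


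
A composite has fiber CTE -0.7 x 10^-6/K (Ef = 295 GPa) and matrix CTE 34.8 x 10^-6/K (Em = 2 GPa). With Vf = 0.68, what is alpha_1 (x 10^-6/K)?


E1 = Ef*Vf + Em*(1-Vf) = 201.24
alpha_1 = (alpha_f*Ef*Vf + alpha_m*Em*(1-Vf))/E1 = -0.59 x 10^-6/K

-0.59 x 10^-6/K


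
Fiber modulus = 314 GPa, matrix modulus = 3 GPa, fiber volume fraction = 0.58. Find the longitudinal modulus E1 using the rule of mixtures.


E1 = Ef*Vf + Em*(1-Vf) = 314*0.58 + 3*0.42 = 183.38 GPa

183.38 GPa


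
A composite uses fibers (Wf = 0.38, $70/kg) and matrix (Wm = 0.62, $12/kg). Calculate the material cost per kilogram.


Cost = cost_f*Wf + cost_m*Wm = 70*0.38 + 12*0.62 = $34.04/kg

$34.04/kg


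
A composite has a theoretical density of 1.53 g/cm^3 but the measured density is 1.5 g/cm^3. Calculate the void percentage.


Void% = (rho_theo - rho_actual)/rho_theo * 100 = (1.53 - 1.5)/1.53 * 100 = 1.96%

1.96%


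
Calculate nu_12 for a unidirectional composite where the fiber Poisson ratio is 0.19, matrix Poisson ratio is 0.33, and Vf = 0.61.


nu_12 = nu_f*Vf + nu_m*(1-Vf) = 0.19*0.61 + 0.33*0.39 = 0.2446

0.2446


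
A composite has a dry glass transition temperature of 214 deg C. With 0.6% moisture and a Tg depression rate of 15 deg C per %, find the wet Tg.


Tg_wet = Tg_dry - k*moisture = 214 - 15*0.6 = 205.0 deg C

205.0 deg C


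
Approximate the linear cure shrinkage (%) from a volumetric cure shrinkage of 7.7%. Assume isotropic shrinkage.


Linear shrinkage ≈ vol_shrink/3 = 7.7/3 = 2.567%

2.567%


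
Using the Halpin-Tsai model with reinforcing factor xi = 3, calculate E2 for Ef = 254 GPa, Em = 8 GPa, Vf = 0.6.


eta = (Ef/Em - 1)/(Ef/Em + xi) = (31.75 - 1)/(31.75 + 3) = 0.8849
E2 = Em*(1+xi*eta*Vf)/(1-eta*Vf) = 44.22 GPa

44.22 GPa


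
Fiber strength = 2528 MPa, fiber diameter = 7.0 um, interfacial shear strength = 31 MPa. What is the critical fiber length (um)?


Lc = sigma_f * d / (2 * tau_i) = 2528 * 7.0 / (2 * 31) = 285.4 um

285.4 um


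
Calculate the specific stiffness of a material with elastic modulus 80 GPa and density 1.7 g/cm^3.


Specific stiffness = E/rho = 80/1.7 = 47.1 GPa/(g/cm^3)

47.1 GPa/(g/cm^3)


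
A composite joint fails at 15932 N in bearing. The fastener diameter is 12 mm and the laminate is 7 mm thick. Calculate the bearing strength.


sigma_br = F/(d*h) = 15932/(12*7) = 189.7 MPa

189.7 MPa


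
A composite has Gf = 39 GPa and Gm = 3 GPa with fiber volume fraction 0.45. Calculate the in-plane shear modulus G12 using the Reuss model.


1/G12 = Vf/Gf + (1-Vf)/Gm = 0.45/39 + 0.55/3
G12 = 5.13 GPa

5.13 GPa


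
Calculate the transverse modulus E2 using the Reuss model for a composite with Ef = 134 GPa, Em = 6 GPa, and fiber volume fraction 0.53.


1/E2 = Vf/Ef + (1-Vf)/Em = 0.53/134 + 0.47/6
E2 = 12.15 GPa

12.15 GPa


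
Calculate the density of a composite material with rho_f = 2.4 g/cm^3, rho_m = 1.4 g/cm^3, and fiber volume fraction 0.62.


rho_c = rho_f*Vf + rho_m*(1-Vf) = 2.4*0.62 + 1.4*0.38 = 2.02 g/cm^3

2.02 g/cm^3


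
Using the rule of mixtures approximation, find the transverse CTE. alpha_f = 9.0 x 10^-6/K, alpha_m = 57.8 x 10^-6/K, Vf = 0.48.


alpha_2 = alpha_f*Vf + alpha_m*(1-Vf) = 9.0*0.48 + 57.8*0.52 = 34.4 x 10^-6/K

34.4 x 10^-6/K


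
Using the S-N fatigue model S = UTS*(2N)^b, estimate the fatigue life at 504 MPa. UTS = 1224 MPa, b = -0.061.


N = 0.5 * (S/UTS)^(1/b) = 0.5 * (504/1224)^(1/-0.061) = 1.0380e+06 cycles

1.0380e+06 cycles


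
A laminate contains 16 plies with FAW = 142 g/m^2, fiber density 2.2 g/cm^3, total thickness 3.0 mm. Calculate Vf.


Vf = n * FAW / (rho_f * h * 1000) = 16 * 142 / (2.2 * 3.0 * 1000) = 0.3442

0.3442


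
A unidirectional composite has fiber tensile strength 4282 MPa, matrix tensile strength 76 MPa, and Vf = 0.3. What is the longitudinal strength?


sigma_1 = sigma_f*Vf + sigma_m*(1-Vf) = 4282*0.3 + 76*0.7 = 1337.8 MPa

1337.8 MPa


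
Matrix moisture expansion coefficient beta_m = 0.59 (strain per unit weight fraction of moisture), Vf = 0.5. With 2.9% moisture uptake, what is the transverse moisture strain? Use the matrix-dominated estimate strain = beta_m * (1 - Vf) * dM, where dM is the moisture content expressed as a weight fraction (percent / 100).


dM = 2.9/100 = 0.029
strain = beta_m * (1-Vf) * dM = 0.59 * 0.5 * 0.029 = 0.008555

0.008555


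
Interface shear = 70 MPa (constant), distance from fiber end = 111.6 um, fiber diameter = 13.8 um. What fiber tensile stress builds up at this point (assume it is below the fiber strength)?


Force balance: sigma_f * (pi*d^2/4) = tau * (pi*d) * x  ->  sigma_f = 4 * tau * x / d
sigma_f = 4 * 70 * 111.6 / 13.8 = 2264.3 MPa

2264.3 MPa


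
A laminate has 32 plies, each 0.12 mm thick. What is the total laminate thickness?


h = n * t_ply = 32 * 0.12 = 3.84 mm

3.84 mm


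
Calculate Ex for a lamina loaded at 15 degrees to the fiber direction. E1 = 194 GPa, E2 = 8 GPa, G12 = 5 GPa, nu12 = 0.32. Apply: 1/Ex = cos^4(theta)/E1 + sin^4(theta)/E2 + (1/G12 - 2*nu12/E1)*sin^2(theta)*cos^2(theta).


cos^4(15) = 0.870513, sin^4(15) = 0.004487, sin^2(15)*cos^2(15) = 0.0625
1/G12 - 2*nu12/E1 = 1/5 - 2*0.32/194 = 0.196701 GPa^-1
1/Ex = 0.870513/194 + 0.004487/8 + 0.196701*0.0625 = 0.0173419 GPa^-1
Ex = 57.66 GPa

57.66 GPa


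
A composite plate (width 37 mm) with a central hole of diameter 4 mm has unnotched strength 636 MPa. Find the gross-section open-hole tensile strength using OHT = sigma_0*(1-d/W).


OHT = sigma_0*(1-d/W) = 636*(1-4/37) = 567.2 MPa

567.2 MPa


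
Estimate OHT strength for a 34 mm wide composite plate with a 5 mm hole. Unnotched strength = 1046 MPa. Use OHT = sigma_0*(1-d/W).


OHT = sigma_0*(1-d/W) = 1046*(1-5/34) = 892.2 MPa

892.2 MPa


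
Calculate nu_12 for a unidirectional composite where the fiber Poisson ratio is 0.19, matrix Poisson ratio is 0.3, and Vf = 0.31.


nu_12 = nu_f*Vf + nu_m*(1-Vf) = 0.19*0.31 + 0.3*0.69 = 0.2659

0.2659


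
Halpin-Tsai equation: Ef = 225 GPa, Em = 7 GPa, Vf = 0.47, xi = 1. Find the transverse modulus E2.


eta = (Ef/Em - 1)/(Ef/Em + xi) = (32.1429 - 1)/(32.1429 + 1) = 0.9397
E2 = Em*(1+xi*eta*Vf)/(1-eta*Vf) = 18.07 GPa

18.07 GPa


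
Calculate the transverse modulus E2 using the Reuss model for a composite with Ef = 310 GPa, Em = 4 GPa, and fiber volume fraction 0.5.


1/E2 = Vf/Ef + (1-Vf)/Em = 0.5/310 + 0.5/4
E2 = 7.9 GPa

7.9 GPa


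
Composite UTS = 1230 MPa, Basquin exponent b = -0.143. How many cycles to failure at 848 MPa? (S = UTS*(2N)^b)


N = 0.5 * (S/UTS)^(1/b) = 0.5 * (848/1230)^(1/-0.143) = 6.7361 cycles

6.7361 cycles


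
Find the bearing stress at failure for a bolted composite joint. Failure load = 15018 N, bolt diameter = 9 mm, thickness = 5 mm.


sigma_br = F/(d*h) = 15018/(9*5) = 333.7 MPa

333.7 MPa


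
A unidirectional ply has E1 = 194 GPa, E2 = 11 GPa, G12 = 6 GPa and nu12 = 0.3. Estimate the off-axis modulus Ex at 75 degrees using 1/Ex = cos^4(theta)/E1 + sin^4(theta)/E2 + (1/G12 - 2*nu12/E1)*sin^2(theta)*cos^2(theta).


cos^4(75) = 0.004487, sin^4(75) = 0.870513, sin^2(75)*cos^2(75) = 0.0625
1/G12 - 2*nu12/E1 = 1/6 - 2*0.3/194 = 0.163574 GPa^-1
1/Ex = 0.004487/194 + 0.870513/11 + 0.163574*0.0625 = 0.089384 GPa^-1
Ex = 11.19 GPa

11.19 GPa


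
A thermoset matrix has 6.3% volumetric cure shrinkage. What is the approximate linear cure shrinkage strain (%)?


Linear shrinkage ≈ vol_shrink/3 = 6.3/3 = 2.1%

2.1%


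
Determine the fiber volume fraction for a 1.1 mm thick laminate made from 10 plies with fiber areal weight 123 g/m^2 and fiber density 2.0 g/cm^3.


Vf = n * FAW / (rho_f * h * 1000) = 10 * 123 / (2.0 * 1.1 * 1000) = 0.5591

0.5591


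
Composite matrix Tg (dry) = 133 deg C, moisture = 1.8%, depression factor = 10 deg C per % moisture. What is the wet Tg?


Tg_wet = Tg_dry - k*moisture = 133 - 10*1.8 = 115.0 deg C

115.0 deg C


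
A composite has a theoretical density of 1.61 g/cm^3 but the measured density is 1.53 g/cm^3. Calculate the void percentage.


Void% = (rho_theo - rho_actual)/rho_theo * 100 = (1.61 - 1.53)/1.61 * 100 = 4.97%

4.97%


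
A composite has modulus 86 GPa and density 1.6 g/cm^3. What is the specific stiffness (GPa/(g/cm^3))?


Specific stiffness = E/rho = 86/1.6 = 53.8 GPa/(g/cm^3)

53.8 GPa/(g/cm^3)


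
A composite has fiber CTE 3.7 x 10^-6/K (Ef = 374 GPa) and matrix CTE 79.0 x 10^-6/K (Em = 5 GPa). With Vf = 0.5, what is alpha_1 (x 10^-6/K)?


E1 = Ef*Vf + Em*(1-Vf) = 189.5
alpha_1 = (alpha_f*Ef*Vf + alpha_m*Em*(1-Vf))/E1 = 4.69 x 10^-6/K

4.69 x 10^-6/K


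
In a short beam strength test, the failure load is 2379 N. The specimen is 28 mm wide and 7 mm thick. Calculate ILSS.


ILSS = 3F/(4bh) = 3*2379/(4*28*7) = 9.1 MPa

9.1 MPa


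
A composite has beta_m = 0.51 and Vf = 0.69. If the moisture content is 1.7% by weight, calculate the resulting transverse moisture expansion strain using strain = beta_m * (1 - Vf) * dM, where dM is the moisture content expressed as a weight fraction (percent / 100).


dM = 1.7/100 = 0.017
strain = beta_m * (1-Vf) * dM = 0.51 * 0.31 * 0.017 = 0.0026877

0.0026877


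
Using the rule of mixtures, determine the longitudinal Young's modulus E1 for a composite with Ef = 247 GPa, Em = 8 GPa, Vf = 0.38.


E1 = Ef*Vf + Em*(1-Vf) = 247*0.38 + 8*0.62 = 98.82 GPa

98.82 GPa


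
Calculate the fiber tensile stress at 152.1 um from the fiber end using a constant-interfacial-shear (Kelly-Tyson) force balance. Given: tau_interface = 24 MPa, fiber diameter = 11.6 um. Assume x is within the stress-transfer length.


Force balance: sigma_f * (pi*d^2/4) = tau * (pi*d) * x  ->  sigma_f = 4 * tau * x / d
sigma_f = 4 * 24 * 152.1 / 11.6 = 1258.8 MPa

1258.8 MPa


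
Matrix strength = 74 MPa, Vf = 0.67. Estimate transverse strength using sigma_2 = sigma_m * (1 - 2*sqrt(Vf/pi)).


factor = 1 - 2*sqrt(0.67/pi) = 0.0764
sigma_2 = 74 * 0.0764 = 5.65 MPa

5.65 MPa


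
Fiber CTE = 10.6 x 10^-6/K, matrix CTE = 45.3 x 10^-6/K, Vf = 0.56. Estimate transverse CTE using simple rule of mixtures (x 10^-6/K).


alpha_2 = alpha_f*Vf + alpha_m*(1-Vf) = 10.6*0.56 + 45.3*0.44 = 25.9 x 10^-6/K

25.9 x 10^-6/K


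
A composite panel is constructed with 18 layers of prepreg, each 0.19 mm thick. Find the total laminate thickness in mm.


h = n * t_ply = 18 * 0.19 = 3.42 mm

3.42 mm


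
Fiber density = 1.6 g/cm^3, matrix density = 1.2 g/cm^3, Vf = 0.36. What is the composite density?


rho_c = rho_f*Vf + rho_m*(1-Vf) = 1.6*0.36 + 1.2*0.64 = 1.344 g/cm^3

1.344 g/cm^3


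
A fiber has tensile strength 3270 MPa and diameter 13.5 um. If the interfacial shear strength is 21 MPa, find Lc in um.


Lc = sigma_f * d / (2 * tau_i) = 3270 * 13.5 / (2 * 21) = 1051.1 um

1051.1 um


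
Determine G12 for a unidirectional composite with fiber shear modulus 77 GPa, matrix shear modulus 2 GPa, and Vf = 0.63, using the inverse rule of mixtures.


1/G12 = Vf/Gf + (1-Vf)/Gm = 0.63/77 + 0.37/2
G12 = 5.18 GPa

5.18 GPa


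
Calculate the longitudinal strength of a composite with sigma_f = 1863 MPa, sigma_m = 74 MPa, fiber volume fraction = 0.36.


sigma_1 = sigma_f*Vf + sigma_m*(1-Vf) = 1863*0.36 + 74*0.64 = 718.0 MPa

718.0 MPa


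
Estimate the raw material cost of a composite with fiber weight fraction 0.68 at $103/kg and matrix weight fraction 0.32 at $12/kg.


Cost = cost_f*Wf + cost_m*Wm = 103*0.68 + 12*0.32 = $73.88/kg

$73.88/kg


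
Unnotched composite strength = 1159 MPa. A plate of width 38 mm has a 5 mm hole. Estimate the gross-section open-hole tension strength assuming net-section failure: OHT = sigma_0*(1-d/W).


OHT = sigma_0*(1-d/W) = 1159*(1-5/38) = 1006.5 MPa

1006.5 MPa


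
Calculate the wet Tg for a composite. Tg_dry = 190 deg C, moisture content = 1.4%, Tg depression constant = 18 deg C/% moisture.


Tg_wet = Tg_dry - k*moisture = 190 - 18*1.4 = 164.8 deg C

164.8 deg C


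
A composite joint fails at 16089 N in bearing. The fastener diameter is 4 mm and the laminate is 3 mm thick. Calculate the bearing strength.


sigma_br = F/(d*h) = 16089/(4*3) = 1340.8 MPa

1340.8 MPa


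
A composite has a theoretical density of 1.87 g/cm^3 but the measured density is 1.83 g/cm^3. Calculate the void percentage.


Void% = (rho_theo - rho_actual)/rho_theo * 100 = (1.87 - 1.83)/1.87 * 100 = 2.14%

2.14%


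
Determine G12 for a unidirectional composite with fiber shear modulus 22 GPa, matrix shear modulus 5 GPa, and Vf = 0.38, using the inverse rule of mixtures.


1/G12 = Vf/Gf + (1-Vf)/Gm = 0.38/22 + 0.62/5
G12 = 7.08 GPa

7.08 GPa


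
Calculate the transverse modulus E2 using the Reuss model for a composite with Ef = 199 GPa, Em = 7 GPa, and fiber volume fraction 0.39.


1/E2 = Vf/Ef + (1-Vf)/Em = 0.39/199 + 0.61/7
E2 = 11.22 GPa

11.22 GPa


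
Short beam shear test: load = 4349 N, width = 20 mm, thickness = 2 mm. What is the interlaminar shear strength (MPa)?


ILSS = 3F/(4bh) = 3*4349/(4*20*2) = 81.54 MPa

81.54 MPa


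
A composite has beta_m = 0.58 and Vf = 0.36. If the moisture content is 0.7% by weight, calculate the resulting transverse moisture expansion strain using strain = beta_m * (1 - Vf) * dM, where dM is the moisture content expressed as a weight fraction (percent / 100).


dM = 0.7/100 = 0.007
strain = beta_m * (1-Vf) * dM = 0.58 * 0.64 * 0.007 = 0.0025984

0.0025984


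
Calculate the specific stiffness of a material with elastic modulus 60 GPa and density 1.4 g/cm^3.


Specific stiffness = E/rho = 60/1.4 = 42.9 GPa/(g/cm^3)

42.9 GPa/(g/cm^3)


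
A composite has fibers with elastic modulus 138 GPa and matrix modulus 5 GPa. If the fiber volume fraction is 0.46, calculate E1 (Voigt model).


E1 = Ef*Vf + Em*(1-Vf) = 138*0.46 + 5*0.54 = 66.18 GPa

66.18 GPa


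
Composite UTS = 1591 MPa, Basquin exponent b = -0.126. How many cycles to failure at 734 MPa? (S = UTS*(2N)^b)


N = 0.5 * (S/UTS)^(1/b) = 0.5 * (734/1591)^(1/-0.126) = 231.9697 cycles

231.9697 cycles


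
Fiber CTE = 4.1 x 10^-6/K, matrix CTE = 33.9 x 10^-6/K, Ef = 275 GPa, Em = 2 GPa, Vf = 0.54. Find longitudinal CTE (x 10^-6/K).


E1 = Ef*Vf + Em*(1-Vf) = 149.42
alpha_1 = (alpha_f*Ef*Vf + alpha_m*Em*(1-Vf))/E1 = 4.28 x 10^-6/K

4.28 x 10^-6/K


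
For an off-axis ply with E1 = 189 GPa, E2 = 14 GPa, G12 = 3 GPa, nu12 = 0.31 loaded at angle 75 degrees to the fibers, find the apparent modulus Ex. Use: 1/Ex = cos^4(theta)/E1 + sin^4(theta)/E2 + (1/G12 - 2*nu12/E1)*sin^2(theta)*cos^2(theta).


cos^4(75) = 0.004487, sin^4(75) = 0.870513, sin^2(75)*cos^2(75) = 0.0625
1/G12 - 2*nu12/E1 = 1/3 - 2*0.31/189 = 0.330053 GPa^-1
1/Ex = 0.004487/189 + 0.870513/14 + 0.330053*0.0625 = 0.0828315 GPa^-1
Ex = 12.07 GPa

12.07 GPa


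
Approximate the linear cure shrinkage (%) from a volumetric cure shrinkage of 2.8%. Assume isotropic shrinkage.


Linear shrinkage ≈ vol_shrink/3 = 2.8/3 = 0.933%

0.933%


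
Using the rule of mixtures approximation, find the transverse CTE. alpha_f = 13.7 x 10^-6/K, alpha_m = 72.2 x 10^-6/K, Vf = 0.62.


alpha_2 = alpha_f*Vf + alpha_m*(1-Vf) = 13.7*0.62 + 72.2*0.38 = 35.9 x 10^-6/K

35.9 x 10^-6/K


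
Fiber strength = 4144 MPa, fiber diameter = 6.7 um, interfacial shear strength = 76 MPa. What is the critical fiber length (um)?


Lc = sigma_f * d / (2 * tau_i) = 4144 * 6.7 / (2 * 76) = 182.7 um

182.7 um


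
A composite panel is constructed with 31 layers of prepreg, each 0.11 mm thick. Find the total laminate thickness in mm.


h = n * t_ply = 31 * 0.11 = 3.41 mm

3.41 mm


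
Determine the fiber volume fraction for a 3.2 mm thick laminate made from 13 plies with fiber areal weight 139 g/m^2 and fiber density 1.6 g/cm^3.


Vf = n * FAW / (rho_f * h * 1000) = 13 * 139 / (1.6 * 3.2 * 1000) = 0.3529

0.3529


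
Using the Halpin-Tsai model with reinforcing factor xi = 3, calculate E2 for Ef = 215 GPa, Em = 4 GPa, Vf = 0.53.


eta = (Ef/Em - 1)/(Ef/Em + xi) = (53.75 - 1)/(53.75 + 3) = 0.9295
E2 = Em*(1+xi*eta*Vf)/(1-eta*Vf) = 19.54 GPa

19.54 GPa


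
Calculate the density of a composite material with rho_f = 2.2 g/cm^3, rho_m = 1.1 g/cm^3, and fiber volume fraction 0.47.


rho_c = rho_f*Vf + rho_m*(1-Vf) = 2.2*0.47 + 1.1*0.53 = 1.617 g/cm^3

1.617 g/cm^3


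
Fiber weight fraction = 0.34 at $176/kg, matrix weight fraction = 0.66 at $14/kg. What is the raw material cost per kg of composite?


Cost = cost_f*Wf + cost_m*Wm = 176*0.34 + 14*0.66 = $69.08/kg

$69.08/kg


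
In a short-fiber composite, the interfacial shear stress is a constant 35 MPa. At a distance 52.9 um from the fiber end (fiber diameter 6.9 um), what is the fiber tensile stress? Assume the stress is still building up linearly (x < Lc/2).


Force balance: sigma_f * (pi*d^2/4) = tau * (pi*d) * x  ->  sigma_f = 4 * tau * x / d
sigma_f = 4 * 35 * 52.9 / 6.9 = 1073.3 MPa

1073.3 MPa


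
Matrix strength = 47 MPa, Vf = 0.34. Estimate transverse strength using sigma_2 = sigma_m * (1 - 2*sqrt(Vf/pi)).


factor = 1 - 2*sqrt(0.34/pi) = 0.342
sigma_2 = 47 * 0.342 = 16.08 MPa

16.08 MPa


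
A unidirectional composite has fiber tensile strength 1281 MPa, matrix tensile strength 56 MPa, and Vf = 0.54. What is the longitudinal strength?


sigma_1 = sigma_f*Vf + sigma_m*(1-Vf) = 1281*0.54 + 56*0.46 = 717.5 MPa

717.5 MPa


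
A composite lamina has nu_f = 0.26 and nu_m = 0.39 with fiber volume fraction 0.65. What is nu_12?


nu_12 = nu_f*Vf + nu_m*(1-Vf) = 0.26*0.65 + 0.39*0.35 = 0.3055

0.3055


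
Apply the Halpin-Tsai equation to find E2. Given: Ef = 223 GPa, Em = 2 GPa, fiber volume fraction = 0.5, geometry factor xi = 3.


eta = (Ef/Em - 1)/(Ef/Em + xi) = (111.5 - 1)/(111.5 + 3) = 0.9651
E2 = Em*(1+xi*eta*Vf)/(1-eta*Vf) = 9.46 GPa

9.46 GPa


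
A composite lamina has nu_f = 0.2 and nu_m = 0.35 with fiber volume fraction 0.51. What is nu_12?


nu_12 = nu_f*Vf + nu_m*(1-Vf) = 0.2*0.51 + 0.35*0.49 = 0.2735

0.2735


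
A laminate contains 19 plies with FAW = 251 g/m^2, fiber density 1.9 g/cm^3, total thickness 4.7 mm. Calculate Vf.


Vf = n * FAW / (rho_f * h * 1000) = 19 * 251 / (1.9 * 4.7 * 1000) = 0.534

0.534


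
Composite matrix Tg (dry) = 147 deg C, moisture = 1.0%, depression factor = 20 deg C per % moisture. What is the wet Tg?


Tg_wet = Tg_dry - k*moisture = 147 - 20*1.0 = 127.0 deg C

127.0 deg C


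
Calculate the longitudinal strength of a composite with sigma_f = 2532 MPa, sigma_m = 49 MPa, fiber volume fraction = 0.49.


sigma_1 = sigma_f*Vf + sigma_m*(1-Vf) = 2532*0.49 + 49*0.51 = 1265.7 MPa

1265.7 MPa


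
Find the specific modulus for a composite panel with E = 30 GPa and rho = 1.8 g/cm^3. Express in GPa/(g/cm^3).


Specific stiffness = E/rho = 30/1.8 = 16.7 GPa/(g/cm^3)

16.7 GPa/(g/cm^3)


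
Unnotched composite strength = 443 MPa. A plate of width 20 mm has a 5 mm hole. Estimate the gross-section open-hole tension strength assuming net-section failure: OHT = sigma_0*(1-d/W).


OHT = sigma_0*(1-d/W) = 443*(1-5/20) = 332.3 MPa

332.3 MPa


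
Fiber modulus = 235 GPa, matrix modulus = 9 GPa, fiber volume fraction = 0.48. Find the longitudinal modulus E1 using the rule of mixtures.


E1 = Ef*Vf + Em*(1-Vf) = 235*0.48 + 9*0.52 = 117.48 GPa

117.48 GPa


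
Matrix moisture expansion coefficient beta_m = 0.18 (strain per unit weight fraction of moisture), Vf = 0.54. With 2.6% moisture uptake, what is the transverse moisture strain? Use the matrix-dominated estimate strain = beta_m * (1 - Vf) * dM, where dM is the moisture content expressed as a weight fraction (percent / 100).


dM = 2.6/100 = 0.026
strain = beta_m * (1-Vf) * dM = 0.18 * 0.46 * 0.026 = 0.0021528

0.0021528


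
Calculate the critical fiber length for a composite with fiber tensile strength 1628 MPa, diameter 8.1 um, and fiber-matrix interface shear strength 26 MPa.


Lc = sigma_f * d / (2 * tau_i) = 1628 * 8.1 / (2 * 26) = 253.6 um

253.6 um


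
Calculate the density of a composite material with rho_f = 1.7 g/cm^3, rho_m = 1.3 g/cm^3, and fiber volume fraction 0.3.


rho_c = rho_f*Vf + rho_m*(1-Vf) = 1.7*0.3 + 1.3*0.7 = 1.42 g/cm^3

1.42 g/cm^3


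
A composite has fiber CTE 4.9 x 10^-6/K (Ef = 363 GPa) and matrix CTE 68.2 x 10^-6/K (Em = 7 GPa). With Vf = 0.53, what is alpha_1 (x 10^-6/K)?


E1 = Ef*Vf + Em*(1-Vf) = 195.68
alpha_1 = (alpha_f*Ef*Vf + alpha_m*Em*(1-Vf))/E1 = 5.96 x 10^-6/K

5.96 x 10^-6/K


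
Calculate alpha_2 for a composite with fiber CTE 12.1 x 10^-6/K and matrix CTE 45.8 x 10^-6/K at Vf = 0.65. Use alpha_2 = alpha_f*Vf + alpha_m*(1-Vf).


alpha_2 = alpha_f*Vf + alpha_m*(1-Vf) = 12.1*0.65 + 45.8*0.35 = 23.9 x 10^-6/K

23.9 x 10^-6/K
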